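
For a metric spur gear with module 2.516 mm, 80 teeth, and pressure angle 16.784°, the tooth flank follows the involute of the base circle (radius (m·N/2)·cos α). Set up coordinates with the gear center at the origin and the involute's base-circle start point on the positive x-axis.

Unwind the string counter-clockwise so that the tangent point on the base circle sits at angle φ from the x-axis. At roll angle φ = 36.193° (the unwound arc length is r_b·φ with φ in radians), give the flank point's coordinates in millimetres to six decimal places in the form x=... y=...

pitch radius r_p = m·N/2 = 2.516·80/2 = 100.640000
base radius r_b = r_p·cos α = 100.640000·cos 16.784° = 96.352753
roll angle φ = 36.193° = 0.63168702 rad
x = r_b·(cos φ + φ·sin φ) = 96.352753·(0.80703246 + 0.63168702·0.59050707) = 113.700885
y = r_b·(sin φ − φ·cos φ) = 96.352753·(0.59050707 − 0.63168702·0.80703246) = 7.777127

x=113.700885 y=7.777127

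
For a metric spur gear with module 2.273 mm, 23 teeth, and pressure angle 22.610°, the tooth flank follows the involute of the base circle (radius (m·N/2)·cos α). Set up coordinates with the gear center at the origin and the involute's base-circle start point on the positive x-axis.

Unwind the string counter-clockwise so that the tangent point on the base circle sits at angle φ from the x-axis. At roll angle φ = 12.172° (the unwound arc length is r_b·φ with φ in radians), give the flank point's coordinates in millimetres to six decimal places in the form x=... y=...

pitch radius r_p = m·N/2 = 2.273·23/2 = 26.139500
base radius r_b = r_p·cos α = 26.139500·cos 22.610° = 24.130500
roll angle φ = 12.172° = 0.21244148 rad
x = r_b·(cos φ + φ·sin φ) = 24.130500·(0.97751905 + 0.21244148·0.21084712) = 24.668893
y = r_b·(sin φ − φ·cos φ) = 24.130500·(0.21084712 − 0.21244148·0.97751905) = 0.076772

x=24.668893 y=0.076772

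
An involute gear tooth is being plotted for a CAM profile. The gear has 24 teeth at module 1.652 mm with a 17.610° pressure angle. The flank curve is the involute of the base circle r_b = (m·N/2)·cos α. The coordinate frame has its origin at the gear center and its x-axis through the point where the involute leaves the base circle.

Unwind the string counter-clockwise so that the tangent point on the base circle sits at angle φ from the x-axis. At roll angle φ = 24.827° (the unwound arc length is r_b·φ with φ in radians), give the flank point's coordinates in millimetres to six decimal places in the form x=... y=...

x=20.586468 y=0.502868

pitch radius r_p = m·N/2 = 1.652·24/2 = 19.824000
base radius r_b = r_p·cos α = 19.824000·cos 17.610° = 18.895005
roll angle φ = 24.827° = 0.43331289 rad
x = r_b·(cos φ + φ·sin φ) = 18.895005·(0.90757972 + 0.43331289·0.41987982) = 20.586468
y = r_b·(sin φ − φ·cos φ) = 18.895005·(0.41987982 − 0.43331289·0.90757972) = 0.502868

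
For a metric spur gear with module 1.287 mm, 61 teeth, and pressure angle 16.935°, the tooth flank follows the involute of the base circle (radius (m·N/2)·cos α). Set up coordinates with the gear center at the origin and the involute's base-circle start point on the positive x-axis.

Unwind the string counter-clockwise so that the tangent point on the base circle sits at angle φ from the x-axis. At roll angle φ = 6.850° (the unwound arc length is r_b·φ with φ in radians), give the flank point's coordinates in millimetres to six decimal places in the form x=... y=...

x=37.818714 y=0.021359

pitch radius r_p = m·N/2 = 1.287·61/2 = 39.253500
base radius r_b = r_p·cos α = 39.253500·cos 16.935° = 37.551304
roll angle φ = 6.850° = 0.11955505 rad
x = r_b·(cos φ + φ·sin φ) = 37.551304·(0.99286180 + 0.11955505·0.11927045) = 37.818714
y = r_b·(sin φ − φ·cos φ) = 37.551304·(0.11927045 − 0.11955505·0.99286180) = 0.021359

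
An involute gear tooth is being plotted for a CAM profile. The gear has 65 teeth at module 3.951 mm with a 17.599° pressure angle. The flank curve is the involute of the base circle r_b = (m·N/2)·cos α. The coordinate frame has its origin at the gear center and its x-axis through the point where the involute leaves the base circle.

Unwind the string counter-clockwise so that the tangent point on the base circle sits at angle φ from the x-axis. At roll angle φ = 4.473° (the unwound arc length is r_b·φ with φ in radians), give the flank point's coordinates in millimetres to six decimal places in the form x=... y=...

pitch radius r_p = m·N/2 = 3.951·65/2 = 128.407500
base radius r_b = r_p·cos α = 128.407500·cos 17.599° = 122.397508
roll angle φ = 4.473° = 0.07806858 rad
x = r_b·(cos φ + φ·sin φ) = 122.397508·(0.99695420 + 0.07806858·0.07798930) = 122.769928
y = r_b·(sin φ − φ·cos φ) = 122.397508·(0.07798930 − 0.07806858·0.99695420) = 0.019401

x=122.769928 y=0.019401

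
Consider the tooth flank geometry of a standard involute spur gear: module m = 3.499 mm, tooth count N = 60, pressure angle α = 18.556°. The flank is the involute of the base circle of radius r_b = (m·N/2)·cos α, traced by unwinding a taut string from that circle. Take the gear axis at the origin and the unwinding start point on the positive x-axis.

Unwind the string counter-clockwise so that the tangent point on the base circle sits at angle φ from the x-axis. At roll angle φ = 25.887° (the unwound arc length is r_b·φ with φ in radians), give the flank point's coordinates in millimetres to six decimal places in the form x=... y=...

pitch radius r_p = m·N/2 = 3.499·60/2 = 104.970000
base radius r_b = r_p·cos α = 104.970000·cos 18.556° = 99.512932
roll angle φ = 25.887° = 0.45181338 rad
x = r_b·(cos φ + φ·sin φ) = 99.512932·(0.89965686 + 0.45181338·0.43659767) = 109.157480
y = r_b·(sin φ − φ·cos φ) = 99.512932·(0.43659767 − 0.45181338·0.89965686) = 2.997395

x=109.157480 y=2.997395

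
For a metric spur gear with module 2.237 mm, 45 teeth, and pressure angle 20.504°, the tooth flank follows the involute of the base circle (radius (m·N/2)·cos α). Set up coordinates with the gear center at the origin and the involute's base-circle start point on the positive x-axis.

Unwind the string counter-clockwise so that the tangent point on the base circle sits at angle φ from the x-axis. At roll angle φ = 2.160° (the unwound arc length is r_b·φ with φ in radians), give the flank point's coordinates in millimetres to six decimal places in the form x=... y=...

x=47.177311 y=0.000842

pitch radius r_p = m·N/2 = 2.237·45/2 = 50.332500
base radius r_b = r_p·cos α = 50.332500·cos 20.504° = 47.143822
roll angle φ = 2.160° = 0.03769911 rad
x = r_b·(cos φ + φ·sin φ) = 47.143822·(0.99928947 + 0.03769911·0.03769018) = 47.177311
y = r_b·(sin φ − φ·cos φ) = 47.143822·(0.03769018 − 0.03769911·0.99928947) = 0.000842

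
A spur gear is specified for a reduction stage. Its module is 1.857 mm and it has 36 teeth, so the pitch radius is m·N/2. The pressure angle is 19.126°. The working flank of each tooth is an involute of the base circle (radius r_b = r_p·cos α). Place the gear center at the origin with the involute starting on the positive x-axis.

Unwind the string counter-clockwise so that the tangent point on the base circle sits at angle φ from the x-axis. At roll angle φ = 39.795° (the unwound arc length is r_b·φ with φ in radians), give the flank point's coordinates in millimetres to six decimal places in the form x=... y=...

pitch radius r_p = m·N/2 = 1.857·36/2 = 33.426000
base radius r_b = r_p·cos α = 33.426000·cos 19.126° = 31.580896
roll angle φ = 39.795° = 0.69455378 rad
x = r_b·(cos φ + φ·sin φ) = 31.580896·(0.76833938 + 0.69455378·0.64004265) = 38.303945
y = r_b·(sin φ − φ·cos φ) = 31.580896·(0.64004265 − 0.69455378·0.76833938) = 3.359880

x=38.303945 y=3.359880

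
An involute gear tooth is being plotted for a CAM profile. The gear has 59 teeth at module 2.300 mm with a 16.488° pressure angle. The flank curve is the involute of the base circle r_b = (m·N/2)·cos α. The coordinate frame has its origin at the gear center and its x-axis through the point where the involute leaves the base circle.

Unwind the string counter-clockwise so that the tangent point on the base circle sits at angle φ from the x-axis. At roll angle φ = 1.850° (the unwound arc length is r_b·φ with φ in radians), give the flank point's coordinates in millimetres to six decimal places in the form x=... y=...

pitch radius r_p = m·N/2 = 2.300·59/2 = 67.850000
base radius r_b = r_p·cos α = 67.850000·cos 16.488° = 65.059954
roll angle φ = 1.850° = 0.03228859 rad
x = r_b·(cos φ + φ·sin φ) = 65.059954·(0.99947877 + 0.03228859·0.03228298) = 65.093859
y = r_b·(sin φ − φ·cos φ) = 65.059954·(0.03228298 − 0.03228859·0.99947877) = 0.000730

x=65.093859 y=0.000730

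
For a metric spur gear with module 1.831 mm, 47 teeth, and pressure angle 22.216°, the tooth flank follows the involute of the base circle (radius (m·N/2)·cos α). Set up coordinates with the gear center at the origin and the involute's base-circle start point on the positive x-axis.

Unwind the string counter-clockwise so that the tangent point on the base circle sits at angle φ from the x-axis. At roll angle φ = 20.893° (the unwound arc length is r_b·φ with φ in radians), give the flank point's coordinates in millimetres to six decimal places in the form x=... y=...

x=42.395288 y=0.635308

pitch radius r_p = m·N/2 = 1.831·47/2 = 43.028500
base radius r_b = r_p·cos α = 43.028500·cos 22.216° = 39.834281
roll angle φ = 20.893° = 0.36465164 rad
x = r_b·(cos φ + φ·sin φ) = 39.834281·(0.93424805 + 0.36465164·0.35662386) = 42.395288
y = r_b·(sin φ − φ·cos φ) = 39.834281·(0.35662386 − 0.36465164·0.93424805) = 0.635308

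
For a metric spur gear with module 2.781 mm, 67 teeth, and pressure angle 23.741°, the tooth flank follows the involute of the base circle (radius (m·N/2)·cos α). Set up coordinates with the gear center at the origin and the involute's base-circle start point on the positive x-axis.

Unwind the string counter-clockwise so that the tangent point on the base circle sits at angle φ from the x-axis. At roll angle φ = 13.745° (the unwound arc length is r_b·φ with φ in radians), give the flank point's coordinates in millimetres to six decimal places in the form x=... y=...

pitch radius r_p = m·N/2 = 2.781·67/2 = 93.163500
base radius r_b = r_p·cos α = 93.163500·cos 23.741° = 85.279514
roll angle φ = 13.745° = 0.23989551 rad
x = r_b·(cos φ + φ·sin φ) = 85.279514·(0.97136281 + 0.23989551·0.23760113) = 87.698233
y = r_b·(sin φ − φ·cos φ) = 85.279514·(0.23760113 − 0.23989551·0.97136281) = 0.390201

x=87.698233 y=0.390201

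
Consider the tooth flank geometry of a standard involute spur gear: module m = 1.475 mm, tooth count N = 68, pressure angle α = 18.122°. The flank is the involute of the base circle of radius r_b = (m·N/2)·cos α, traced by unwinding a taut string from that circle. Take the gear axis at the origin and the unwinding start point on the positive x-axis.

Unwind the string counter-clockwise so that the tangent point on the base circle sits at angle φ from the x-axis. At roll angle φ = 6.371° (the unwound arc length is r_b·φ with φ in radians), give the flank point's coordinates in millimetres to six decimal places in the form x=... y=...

x=47.956124 y=0.021816

pitch radius r_p = m·N/2 = 1.475·68/2 = 50.150000
base radius r_b = r_p·cos α = 50.150000·cos 18.122° = 47.662378
roll angle φ = 6.371° = 0.11119493 rad
x = r_b·(cos φ + φ·sin φ) = 47.662378·(0.99382421 + 0.11119493·0.11096593) = 47.956124
y = r_b·(sin φ − φ·cos φ) = 47.662378·(0.11096593 − 0.11119493·0.99382421) = 0.021816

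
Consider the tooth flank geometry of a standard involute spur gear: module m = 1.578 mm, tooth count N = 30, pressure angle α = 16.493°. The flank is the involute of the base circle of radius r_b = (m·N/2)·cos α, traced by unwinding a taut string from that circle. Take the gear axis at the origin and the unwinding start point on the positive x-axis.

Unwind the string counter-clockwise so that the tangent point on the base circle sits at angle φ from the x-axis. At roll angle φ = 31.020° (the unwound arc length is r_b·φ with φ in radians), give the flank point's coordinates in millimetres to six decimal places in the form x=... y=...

pitch radius r_p = m·N/2 = 1.578·30/2 = 23.670000
base radius r_b = r_p·cos α = 23.670000·cos 16.493° = 22.696084
roll angle φ = 31.020° = 0.54140113 rad
x = r_b·(cos φ + φ·sin φ) = 22.696084·(0.85698747 + 0.54140113·0.51533725) = 25.782562
y = r_b·(sin φ − φ·cos φ) = 22.696084·(0.51533725 − 0.54140113·0.85698747) = 1.165745

x=25.782562 y=1.165745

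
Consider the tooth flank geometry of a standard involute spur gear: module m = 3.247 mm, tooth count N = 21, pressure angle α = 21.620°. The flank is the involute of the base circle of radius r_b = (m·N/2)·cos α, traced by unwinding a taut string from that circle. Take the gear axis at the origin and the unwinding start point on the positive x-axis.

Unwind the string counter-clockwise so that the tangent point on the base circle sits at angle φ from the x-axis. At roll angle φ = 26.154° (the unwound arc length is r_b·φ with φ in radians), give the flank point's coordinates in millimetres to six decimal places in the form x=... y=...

x=34.827026 y=0.984099

pitch radius r_p = m·N/2 = 3.247·21/2 = 34.093500
base radius r_b = r_p·cos α = 34.093500·cos 21.620° = 31.694952
roll angle φ = 26.154° = 0.45647341 rad
x = r_b·(cos φ + φ·sin φ) = 31.694952·(0.89761254 + 0.45647341·0.44078535) = 34.827026
y = r_b·(sin φ − φ·cos φ) = 31.694952·(0.44078535 − 0.45647341·0.89761254) = 0.984099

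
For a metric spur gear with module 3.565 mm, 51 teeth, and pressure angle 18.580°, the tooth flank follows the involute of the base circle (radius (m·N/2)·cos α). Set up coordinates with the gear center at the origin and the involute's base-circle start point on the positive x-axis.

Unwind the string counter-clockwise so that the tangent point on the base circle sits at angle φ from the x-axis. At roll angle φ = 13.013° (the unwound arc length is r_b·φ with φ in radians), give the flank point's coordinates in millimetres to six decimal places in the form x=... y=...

pitch radius r_p = m·N/2 = 3.565·51/2 = 90.907500
base radius r_b = r_p·cos α = 90.907500·cos 18.580° = 86.169373
roll angle φ = 13.013° = 0.22711970 rad
x = r_b·(cos φ + φ·sin φ) = 86.169373·(0.97431900 + 0.22711970·0.22517213) = 88.363247
y = r_b·(sin φ − φ·cos φ) = 86.169373·(0.22517213 − 0.22711970·0.97431900) = 0.334776

x=88.363247 y=0.334776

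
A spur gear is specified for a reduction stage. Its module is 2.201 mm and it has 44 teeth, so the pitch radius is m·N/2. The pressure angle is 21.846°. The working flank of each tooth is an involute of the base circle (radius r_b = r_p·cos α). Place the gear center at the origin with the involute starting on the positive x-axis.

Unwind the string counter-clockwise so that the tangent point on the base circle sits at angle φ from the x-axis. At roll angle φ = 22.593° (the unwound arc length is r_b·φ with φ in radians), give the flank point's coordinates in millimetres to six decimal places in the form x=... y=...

pitch radius r_p = m·N/2 = 2.201·44/2 = 48.422000
base radius r_b = r_p·cos α = 48.422000·cos 21.846° = 44.944689
roll angle φ = 22.593° = 0.39432224 rad
x = r_b·(cos φ + φ·sin φ) = 44.944689·(0.92325716 + 0.39432224·0.38418253) = 48.304254
y = r_b·(sin φ − φ·cos φ) = 44.944689·(0.38418253 − 0.39432224·0.92325716) = 0.904363

x=48.304254 y=0.904363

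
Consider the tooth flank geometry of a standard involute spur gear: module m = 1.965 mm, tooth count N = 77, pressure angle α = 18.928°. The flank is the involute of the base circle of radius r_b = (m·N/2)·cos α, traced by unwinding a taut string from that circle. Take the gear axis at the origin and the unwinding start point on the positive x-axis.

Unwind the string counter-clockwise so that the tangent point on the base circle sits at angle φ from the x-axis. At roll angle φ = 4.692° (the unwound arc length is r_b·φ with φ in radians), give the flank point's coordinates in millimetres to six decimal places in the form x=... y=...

pitch radius r_p = m·N/2 = 1.965·77/2 = 75.652500
base radius r_b = r_p·cos α = 75.652500·cos 18.928° = 71.561739
roll angle φ = 4.692° = 0.08189085 rad
x = r_b·(cos φ + φ·sin φ) = 71.561739·(0.99664882 + 0.08189085·0.08179935) = 71.801287
y = r_b·(sin φ − φ·cos φ) = 71.561739·(0.08179935 − 0.08189085·0.99664882) = 0.013091

x=71.801287 y=0.013091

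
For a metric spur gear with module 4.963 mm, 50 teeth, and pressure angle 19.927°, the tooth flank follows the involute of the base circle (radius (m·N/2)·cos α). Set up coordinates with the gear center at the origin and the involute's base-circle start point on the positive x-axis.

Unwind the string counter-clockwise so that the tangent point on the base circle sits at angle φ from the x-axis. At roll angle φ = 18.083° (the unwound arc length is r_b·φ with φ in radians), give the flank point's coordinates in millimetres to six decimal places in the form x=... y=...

x=122.311939 y=1.210212

pitch radius r_p = m·N/2 = 4.963·50/2 = 124.075000
base radius r_b = r_p·cos α = 124.075000·cos 19.927° = 116.646335
roll angle φ = 18.083° = 0.31560789 rad
x = r_b·(cos φ + φ·sin φ) = 116.646335·(0.95060787 + 0.31560789·0.31039439) = 122.311939
y = r_b·(sin φ − φ·cos φ) = 116.646335·(0.31039439 − 0.31560789·0.95060787) = 1.210212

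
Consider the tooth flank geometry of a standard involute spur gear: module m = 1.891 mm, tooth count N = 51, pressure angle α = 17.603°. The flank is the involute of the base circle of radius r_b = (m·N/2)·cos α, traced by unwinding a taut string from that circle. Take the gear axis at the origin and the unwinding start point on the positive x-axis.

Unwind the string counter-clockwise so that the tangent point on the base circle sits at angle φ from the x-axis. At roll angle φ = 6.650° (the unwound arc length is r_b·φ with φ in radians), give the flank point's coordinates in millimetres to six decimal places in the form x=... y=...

pitch radius r_p = m·N/2 = 1.891·51/2 = 48.220500
base radius r_b = r_p·cos α = 48.220500·cos 17.603° = 45.962567
roll angle φ = 6.650° = 0.11606440 rad
x = r_b·(cos φ + φ·sin φ) = 45.962567·(0.99327209 + 0.11606440·0.11580399) = 46.271105
y = r_b·(sin φ − φ·cos φ) = 45.962567·(0.11580399 − 0.11606440·0.99327209) = 0.023922

x=46.271105 y=0.023922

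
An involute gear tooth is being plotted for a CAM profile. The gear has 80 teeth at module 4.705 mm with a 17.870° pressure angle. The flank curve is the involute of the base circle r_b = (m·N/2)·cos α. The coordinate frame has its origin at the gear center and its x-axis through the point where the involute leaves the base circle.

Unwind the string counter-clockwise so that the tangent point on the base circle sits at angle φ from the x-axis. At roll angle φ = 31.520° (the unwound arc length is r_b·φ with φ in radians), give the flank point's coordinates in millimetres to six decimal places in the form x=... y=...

pitch radius r_p = m·N/2 = 4.705·80/2 = 188.200000
base radius r_b = r_p·cos α = 188.200000·cos 17.870° = 179.120330
roll angle φ = 31.520° = 0.55012778 rad
x = r_b·(cos φ + φ·sin φ) = 179.120330·(0.85245773 + 0.55012778·0.52279616) = 204.208356
y = r_b·(sin φ − φ·cos φ) = 179.120330·(0.52279616 − 0.55012778·0.85245773) = 9.643030

x=204.208356 y=9.643030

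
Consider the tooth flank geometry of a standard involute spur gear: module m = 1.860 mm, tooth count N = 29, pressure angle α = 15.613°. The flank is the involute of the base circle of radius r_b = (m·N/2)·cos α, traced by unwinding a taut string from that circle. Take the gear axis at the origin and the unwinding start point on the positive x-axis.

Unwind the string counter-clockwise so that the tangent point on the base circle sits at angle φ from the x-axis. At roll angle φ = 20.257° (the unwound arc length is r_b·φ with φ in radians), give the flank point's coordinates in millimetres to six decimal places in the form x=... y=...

x=27.547878 y=0.377877

pitch radius r_p = m·N/2 = 1.860·29/2 = 26.970000
base radius r_b = r_p·cos α = 26.970000·cos 15.613° = 25.974848
roll angle φ = 20.257° = 0.35355135 rad
x = r_b·(cos φ + φ·sin φ) = 25.974848·(0.93814904 + 0.35355135·0.34623168) = 27.547878
y = r_b·(sin φ − φ·cos φ) = 25.974848·(0.34623168 − 0.35355135·0.93814904) = 0.377877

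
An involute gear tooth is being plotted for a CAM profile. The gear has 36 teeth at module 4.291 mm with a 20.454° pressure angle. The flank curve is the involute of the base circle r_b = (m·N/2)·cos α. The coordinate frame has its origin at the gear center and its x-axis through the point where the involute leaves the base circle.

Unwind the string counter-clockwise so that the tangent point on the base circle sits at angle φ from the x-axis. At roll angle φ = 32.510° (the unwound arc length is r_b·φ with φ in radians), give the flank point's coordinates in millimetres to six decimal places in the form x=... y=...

x=83.096883 y=4.266420

pitch radius r_p = m·N/2 = 4.291·36/2 = 77.238000
base radius r_b = r_p·cos α = 77.238000·cos 20.454° = 72.368380
roll angle φ = 32.510° = 0.56740654 rad
x = r_b·(cos φ + φ·sin φ) = 72.368380·(0.84329766 + 0.56740654·0.53744680) = 83.096883
y = r_b·(sin φ − φ·cos φ) = 72.368380·(0.53744680 − 0.56740654·0.84329766) = 4.266420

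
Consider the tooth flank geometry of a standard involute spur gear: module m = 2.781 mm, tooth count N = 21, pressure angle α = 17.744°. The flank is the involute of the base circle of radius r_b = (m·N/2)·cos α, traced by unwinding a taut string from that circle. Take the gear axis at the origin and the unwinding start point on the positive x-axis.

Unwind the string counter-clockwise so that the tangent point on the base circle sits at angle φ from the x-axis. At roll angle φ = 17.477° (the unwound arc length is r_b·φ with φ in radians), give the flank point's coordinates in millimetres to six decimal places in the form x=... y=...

pitch radius r_p = m·N/2 = 2.781·21/2 = 29.200500
base radius r_b = r_p·cos α = 29.200500·cos 17.744° = 27.811366
roll angle φ = 17.477° = 0.30503119 rad
x = r_b·(cos φ + φ·sin φ) = 27.811366·(0.95383758 + 0.30503119·0.30032293) = 29.075266
y = r_b·(sin φ − φ·cos φ) = 27.811366·(0.30032293 − 0.30503119·0.95383758) = 0.260668

x=29.075266 y=0.260668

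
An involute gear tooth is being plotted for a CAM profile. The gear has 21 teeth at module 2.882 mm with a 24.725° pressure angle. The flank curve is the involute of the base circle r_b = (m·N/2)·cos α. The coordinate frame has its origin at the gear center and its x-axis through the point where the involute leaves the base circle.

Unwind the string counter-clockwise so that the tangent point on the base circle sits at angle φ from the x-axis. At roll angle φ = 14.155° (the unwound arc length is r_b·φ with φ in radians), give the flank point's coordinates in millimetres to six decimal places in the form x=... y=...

x=28.312911 y=0.137313

pitch radius r_p = m·N/2 = 2.882·21/2 = 30.261000
base radius r_b = r_p·cos α = 30.261000·cos 24.725° = 27.486846
roll angle φ = 14.155° = 0.24705136 rad
x = r_b·(cos φ + φ·sin φ) = 27.486846·(0.96963771 + 0.24705136·0.24454591) = 28.312911
y = r_b·(sin φ − φ·cos φ) = 27.486846·(0.24454591 − 0.24705136·0.96963771) = 0.137313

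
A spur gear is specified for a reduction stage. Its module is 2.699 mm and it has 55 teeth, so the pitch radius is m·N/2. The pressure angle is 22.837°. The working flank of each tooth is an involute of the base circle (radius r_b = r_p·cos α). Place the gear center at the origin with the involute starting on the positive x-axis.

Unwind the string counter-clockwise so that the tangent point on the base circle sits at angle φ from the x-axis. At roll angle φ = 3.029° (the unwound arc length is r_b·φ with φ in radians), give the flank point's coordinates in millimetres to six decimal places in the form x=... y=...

x=68.499922 y=0.003368

pitch radius r_p = m·N/2 = 2.699·55/2 = 74.222500
base radius r_b = r_p·cos α = 74.222500·cos 22.837° = 68.404400
roll angle φ = 3.029° = 0.05286602 rad
x = r_b·(cos φ + φ·sin φ) = 68.404400·(0.99860292 + 0.05286602·0.05284140) = 68.499922
y = r_b·(sin φ − φ·cos φ) = 68.404400·(0.05284140 − 0.05286602·0.99860292) = 0.003368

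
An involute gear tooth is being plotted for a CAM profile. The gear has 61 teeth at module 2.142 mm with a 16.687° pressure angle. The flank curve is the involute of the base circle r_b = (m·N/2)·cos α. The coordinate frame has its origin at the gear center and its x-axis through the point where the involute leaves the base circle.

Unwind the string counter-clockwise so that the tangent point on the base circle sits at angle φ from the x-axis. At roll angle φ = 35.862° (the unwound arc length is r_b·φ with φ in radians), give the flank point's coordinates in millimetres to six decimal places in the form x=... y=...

pitch radius r_p = m·N/2 = 2.142·61/2 = 65.331000
base radius r_b = r_p·cos α = 65.331000·cos 16.687° = 62.579759
roll angle φ = 35.862° = 0.62590998 rad
x = r_b·(cos φ + φ·sin φ) = 62.579759·(0.81043036 + 0.62590998·0.58583499) = 73.663281
y = r_b·(sin φ − φ·cos φ) = 62.579759·(0.58583499 − 0.62590998·0.81043036) = 4.917426

x=73.663281 y=4.917426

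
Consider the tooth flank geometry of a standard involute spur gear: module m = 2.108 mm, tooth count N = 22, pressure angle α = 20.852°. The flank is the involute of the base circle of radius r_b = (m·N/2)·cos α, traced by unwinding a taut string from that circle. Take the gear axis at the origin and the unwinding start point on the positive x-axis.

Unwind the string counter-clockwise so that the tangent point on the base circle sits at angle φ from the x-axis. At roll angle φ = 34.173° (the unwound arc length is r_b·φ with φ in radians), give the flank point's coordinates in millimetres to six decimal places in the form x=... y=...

pitch radius r_p = m·N/2 = 2.108·22/2 = 23.188000
base radius r_b = r_p·cos α = 23.188000·cos 20.852° = 21.669256
roll angle φ = 34.173° = 0.59643137 rad
x = r_b·(cos φ + φ·sin φ) = 21.669256·(0.82734536 + 0.59643137·0.56169356) = 25.187411
y = r_b·(sin φ − φ·cos φ) = 21.669256·(0.56169356 − 0.59643137·0.82734536) = 1.478685

x=25.187411 y=1.478685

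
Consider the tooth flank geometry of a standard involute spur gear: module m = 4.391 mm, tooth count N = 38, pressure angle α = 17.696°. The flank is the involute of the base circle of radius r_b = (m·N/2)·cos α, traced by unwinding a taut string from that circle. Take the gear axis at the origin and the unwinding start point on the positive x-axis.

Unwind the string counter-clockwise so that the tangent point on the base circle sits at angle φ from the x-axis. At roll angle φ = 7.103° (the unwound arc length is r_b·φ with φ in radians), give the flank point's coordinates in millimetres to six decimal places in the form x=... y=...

x=80.089785 y=0.050400

pitch radius r_p = m·N/2 = 4.391·38/2 = 83.429000
base radius r_b = r_p·cos α = 83.429000·cos 17.696° = 79.481365
roll angle φ = 7.103° = 0.12397074 rad
x = r_b·(cos φ + φ·sin φ) = 79.481365·(0.99232546 + 0.12397074·0.12365343) = 80.089785
y = r_b·(sin φ − φ·cos φ) = 79.481365·(0.12365343 − 0.12397074·0.99232546) = 0.050400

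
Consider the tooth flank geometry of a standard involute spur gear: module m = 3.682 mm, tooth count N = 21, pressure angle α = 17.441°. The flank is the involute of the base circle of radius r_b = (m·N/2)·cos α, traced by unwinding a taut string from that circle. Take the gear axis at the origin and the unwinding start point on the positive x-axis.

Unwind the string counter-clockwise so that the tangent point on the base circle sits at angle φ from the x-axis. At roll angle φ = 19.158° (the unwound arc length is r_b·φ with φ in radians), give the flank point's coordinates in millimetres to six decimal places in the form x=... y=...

pitch radius r_p = m·N/2 = 3.682·21/2 = 38.661000
base radius r_b = r_p·cos α = 38.661000·cos 17.441° = 36.883603
roll angle φ = 19.158° = 0.33437018 rad
x = r_b·(cos φ + φ·sin φ) = 36.883603·(0.94461719 + 0.33437018·0.32817429) = 38.888186
y = r_b·(sin φ − φ·cos φ) = 36.883603·(0.32817429 − 0.33437018·0.94461719) = 0.454497

x=38.888186 y=0.454497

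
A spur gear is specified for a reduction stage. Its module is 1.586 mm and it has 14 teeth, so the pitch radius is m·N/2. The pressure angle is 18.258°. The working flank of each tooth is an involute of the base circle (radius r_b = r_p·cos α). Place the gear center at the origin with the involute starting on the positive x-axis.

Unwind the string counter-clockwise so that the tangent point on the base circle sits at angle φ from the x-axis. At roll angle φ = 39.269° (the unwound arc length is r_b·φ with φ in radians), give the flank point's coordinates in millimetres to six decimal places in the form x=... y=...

x=12.736014 y=1.079166

pitch radius r_p = m·N/2 = 1.586·14/2 = 11.102000
base radius r_b = r_p·cos α = 11.102000·cos 18.258° = 10.543074
roll angle φ = 39.269° = 0.68537334 rad
x = r_b·(cos φ + φ·sin φ) = 10.543074·(0.77418279 + 0.68537334·0.63296209) = 12.736014
y = r_b·(sin φ − φ·cos φ) = 10.543074·(0.63296209 − 0.68537334·0.77418279) = 1.079166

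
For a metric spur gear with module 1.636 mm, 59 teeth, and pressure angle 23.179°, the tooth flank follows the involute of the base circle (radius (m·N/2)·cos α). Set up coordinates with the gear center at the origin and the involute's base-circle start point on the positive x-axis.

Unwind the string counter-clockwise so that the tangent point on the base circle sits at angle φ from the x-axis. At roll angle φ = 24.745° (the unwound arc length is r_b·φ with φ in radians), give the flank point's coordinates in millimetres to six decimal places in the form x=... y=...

x=48.312964 y=1.169241

pitch radius r_p = m·N/2 = 1.636·59/2 = 48.262000
base radius r_b = r_p·cos α = 48.262000·cos 23.179° = 44.366275
roll angle φ = 24.745° = 0.43188172 rad
x = r_b·(cos φ + φ·sin φ) = 44.366275·(0.90817971 + 0.43188172·0.41858049) = 48.312964
y = r_b·(sin φ − φ·cos φ) = 44.366275·(0.41858049 − 0.43188172·0.90817971) = 1.169241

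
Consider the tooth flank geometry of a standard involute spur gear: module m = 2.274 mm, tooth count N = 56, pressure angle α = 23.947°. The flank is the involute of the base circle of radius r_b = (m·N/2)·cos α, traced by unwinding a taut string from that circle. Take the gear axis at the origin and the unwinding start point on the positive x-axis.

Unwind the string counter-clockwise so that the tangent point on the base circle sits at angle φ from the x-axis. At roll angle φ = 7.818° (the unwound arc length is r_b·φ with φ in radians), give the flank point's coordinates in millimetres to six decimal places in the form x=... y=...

x=58.730397 y=0.049187

pitch radius r_p = m·N/2 = 2.274·56/2 = 63.672000
base radius r_b = r_p·cos α = 63.672000·cos 23.947° = 58.191198
roll angle φ = 7.818° = 0.13644984 rad
x = r_b·(cos φ + φ·sin φ) = 58.191198·(0.99070516 + 0.13644984·0.13602682) = 58.730397
y = r_b·(sin φ − φ·cos φ) = 58.191198·(0.13602682 − 0.13644984·0.99070516) = 0.049187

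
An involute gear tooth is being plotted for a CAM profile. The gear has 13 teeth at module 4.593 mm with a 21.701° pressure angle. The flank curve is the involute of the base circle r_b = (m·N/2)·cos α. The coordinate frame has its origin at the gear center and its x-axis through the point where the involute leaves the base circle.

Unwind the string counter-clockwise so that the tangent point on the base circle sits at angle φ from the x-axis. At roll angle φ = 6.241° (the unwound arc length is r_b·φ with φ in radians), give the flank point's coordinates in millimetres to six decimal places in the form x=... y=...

pitch radius r_p = m·N/2 = 4.593·13/2 = 29.854500
base radius r_b = r_p·cos α = 29.854500·cos 21.701° = 27.738596
roll angle φ = 6.241° = 0.10892600 rad
x = r_b·(cos φ + φ·sin φ) = 27.738596·(0.99407343 + 0.10892600·0.10871073) = 27.902665
y = r_b·(sin φ − φ·cos φ) = 27.738596·(0.10871073 − 0.10892600·0.99407343) = 0.011936

x=27.902665 y=0.011936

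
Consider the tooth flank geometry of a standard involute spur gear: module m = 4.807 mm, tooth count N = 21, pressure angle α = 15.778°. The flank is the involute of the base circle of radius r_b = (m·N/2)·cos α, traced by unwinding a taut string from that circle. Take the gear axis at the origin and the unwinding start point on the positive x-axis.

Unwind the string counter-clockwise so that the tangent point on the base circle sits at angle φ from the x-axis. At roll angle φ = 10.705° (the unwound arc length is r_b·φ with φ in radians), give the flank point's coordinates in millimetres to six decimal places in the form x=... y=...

pitch radius r_p = m·N/2 = 4.807·21/2 = 50.473500
base radius r_b = r_p·cos α = 50.473500·cos 15.778° = 48.571783
roll angle φ = 10.705° = 0.18683750 rad
x = r_b·(cos φ + φ·sin φ) = 48.571783·(0.98259659 + 0.18683750·0.18575236) = 49.412177
y = r_b·(sin φ − φ·cos φ) = 48.571783·(0.18575236 − 0.18683750·0.98259659) = 0.105230

x=49.412177 y=0.105230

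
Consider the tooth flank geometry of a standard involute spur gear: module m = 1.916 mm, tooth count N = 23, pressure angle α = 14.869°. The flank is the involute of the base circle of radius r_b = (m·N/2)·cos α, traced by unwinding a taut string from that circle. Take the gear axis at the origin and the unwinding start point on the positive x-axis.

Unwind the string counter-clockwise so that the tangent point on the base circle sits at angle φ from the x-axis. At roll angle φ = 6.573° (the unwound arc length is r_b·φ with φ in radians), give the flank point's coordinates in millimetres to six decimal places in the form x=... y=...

x=21.435869 y=0.010704

pitch radius r_p = m·N/2 = 1.916·23/2 = 22.034000
base radius r_b = r_p·cos α = 22.034000·cos 14.869° = 21.296193
roll angle φ = 6.573° = 0.11472049 rad
x = r_b·(cos φ + φ·sin φ) = 21.296193·(0.99342682 + 0.11472049·0.11446902) = 21.435869
y = r_b·(sin φ − φ·cos φ) = 21.296193·(0.11446902 − 0.11472049·0.99342682) = 0.010704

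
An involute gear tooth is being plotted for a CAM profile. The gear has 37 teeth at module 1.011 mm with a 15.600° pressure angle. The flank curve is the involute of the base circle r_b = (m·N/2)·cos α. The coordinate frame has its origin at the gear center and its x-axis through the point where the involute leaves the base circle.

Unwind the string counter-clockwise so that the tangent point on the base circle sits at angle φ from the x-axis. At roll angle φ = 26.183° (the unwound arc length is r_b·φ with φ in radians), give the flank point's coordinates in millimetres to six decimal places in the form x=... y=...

x=19.798431 y=0.561171

pitch radius r_p = m·N/2 = 1.011·37/2 = 18.703500
base radius r_b = r_p·cos α = 18.703500·cos 15.600° = 18.014511
roll angle φ = 26.183° = 0.45697956 rad
x = r_b·(cos φ + φ·sin φ) = 18.014511·(0.89738933 + 0.45697956·0.44123961) = 19.798431
y = r_b·(sin φ − φ·cos φ) = 18.014511·(0.44123961 − 0.45697956·0.89738933) = 0.561171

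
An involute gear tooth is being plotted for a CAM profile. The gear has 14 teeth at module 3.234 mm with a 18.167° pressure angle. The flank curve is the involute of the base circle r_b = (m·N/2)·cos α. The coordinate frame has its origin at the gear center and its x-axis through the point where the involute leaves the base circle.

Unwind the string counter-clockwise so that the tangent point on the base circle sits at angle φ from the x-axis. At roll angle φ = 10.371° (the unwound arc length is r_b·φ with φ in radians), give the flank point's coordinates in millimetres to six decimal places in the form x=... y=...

x=21.859024 y=0.042382

pitch radius r_p = m·N/2 = 3.234·14/2 = 22.638000
base radius r_b = r_p·cos α = 22.638000·cos 18.167° = 21.509536
roll angle φ = 10.371° = 0.18100810 rad
x = r_b·(cos φ + φ·sin φ) = 21.509536·(0.98366271 + 0.18100810·0.18002129) = 21.859024
y = r_b·(sin φ − φ·cos φ) = 21.509536·(0.18002129 − 0.18100810·0.98366271) = 0.042382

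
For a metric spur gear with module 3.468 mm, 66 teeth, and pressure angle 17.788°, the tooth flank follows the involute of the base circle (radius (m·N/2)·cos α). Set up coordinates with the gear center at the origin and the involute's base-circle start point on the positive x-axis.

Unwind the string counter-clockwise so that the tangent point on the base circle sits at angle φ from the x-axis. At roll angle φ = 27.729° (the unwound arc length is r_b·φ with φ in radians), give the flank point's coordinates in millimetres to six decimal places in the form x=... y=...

pitch radius r_p = m·N/2 = 3.468·66/2 = 114.444000
base radius r_b = r_p·cos α = 114.444000·cos 17.788° = 108.972821
roll angle φ = 27.729° = 0.48396235 rad
x = r_b·(cos φ + φ·sin φ) = 108.972821·(0.88515823 + 0.48396235·0.46529012) = 120.997006
y = r_b·(sin φ − φ·cos φ) = 108.972821·(0.46529012 − 0.48396235·0.88515823) = 4.021845

x=120.997006 y=4.021845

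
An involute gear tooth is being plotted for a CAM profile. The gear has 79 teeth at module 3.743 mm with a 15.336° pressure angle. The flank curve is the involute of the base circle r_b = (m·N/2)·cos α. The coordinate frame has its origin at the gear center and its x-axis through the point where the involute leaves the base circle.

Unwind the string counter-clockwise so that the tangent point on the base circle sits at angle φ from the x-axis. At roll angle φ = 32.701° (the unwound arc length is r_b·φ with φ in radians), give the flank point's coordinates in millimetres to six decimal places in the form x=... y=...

x=163.949523 y=8.551668

pitch radius r_p = m·N/2 = 3.743·79/2 = 147.848500
base radius r_b = r_p·cos α = 147.848500·cos 15.336° = 142.583827
roll angle φ = 32.701° = 0.57074012 rad
x = r_b·(cos φ + φ·sin φ) = 142.583827·(0.84150135 + 0.57074012·0.54025501) = 163.949523
y = r_b·(sin φ − φ·cos φ) = 142.583827·(0.54025501 − 0.57074012·0.84150135) = 8.551668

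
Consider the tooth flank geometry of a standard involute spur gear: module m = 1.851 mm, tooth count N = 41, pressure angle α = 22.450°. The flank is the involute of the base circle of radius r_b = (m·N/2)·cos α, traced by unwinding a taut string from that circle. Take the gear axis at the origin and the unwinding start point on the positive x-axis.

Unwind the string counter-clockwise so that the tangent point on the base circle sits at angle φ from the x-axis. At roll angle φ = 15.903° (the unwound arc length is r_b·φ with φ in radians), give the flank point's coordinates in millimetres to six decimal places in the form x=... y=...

x=36.394698 y=0.248045

pitch radius r_p = m·N/2 = 1.851·41/2 = 37.945500
base radius r_b = r_p·cos α = 37.945500·cos 22.450° = 35.069730
roll angle φ = 15.903° = 0.27755971 rad
x = r_b·(cos φ + φ·sin φ) = 35.069730·(0.96172696 + 0.27755971·0.27400957) = 36.394698
y = r_b·(sin φ − φ·cos φ) = 35.069730·(0.27400957 − 0.27755971·0.96172696) = 0.248045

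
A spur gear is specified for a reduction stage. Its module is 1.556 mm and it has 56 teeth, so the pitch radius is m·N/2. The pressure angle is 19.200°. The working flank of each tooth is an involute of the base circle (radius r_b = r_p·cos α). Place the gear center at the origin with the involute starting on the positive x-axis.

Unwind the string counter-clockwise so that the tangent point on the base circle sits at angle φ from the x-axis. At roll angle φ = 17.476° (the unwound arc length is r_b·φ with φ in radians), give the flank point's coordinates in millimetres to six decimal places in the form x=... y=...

pitch radius r_p = m·N/2 = 1.556·56/2 = 43.568000
base radius r_b = r_p·cos α = 43.568000·cos 19.200° = 41.144590
roll angle φ = 17.476° = 0.30501374 rad
x = r_b·(cos φ + φ·sin φ) = 41.144590·(0.95384283 + 0.30501374·0.30030628) = 43.014215
y = r_b·(sin φ − φ·cos φ) = 41.144590·(0.30030628 − 0.30501374·0.95384283) = 0.385571

x=43.014215 y=0.385571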